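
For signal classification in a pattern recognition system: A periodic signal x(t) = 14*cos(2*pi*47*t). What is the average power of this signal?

Average power of A*cos(wt) is A^2/2.
P = 14^2 / 2 = 196/2 = 98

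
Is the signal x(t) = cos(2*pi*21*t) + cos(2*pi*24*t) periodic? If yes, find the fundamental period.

f1 = 21 Hz, f2 = 24 Hz
Period T1 = 1/21, T2 = 1/24
Ratio T1/T2 = 24/21, which is rational.
The signal is periodic with fundamental period T = 1/GCD(21,24) = 1/3 s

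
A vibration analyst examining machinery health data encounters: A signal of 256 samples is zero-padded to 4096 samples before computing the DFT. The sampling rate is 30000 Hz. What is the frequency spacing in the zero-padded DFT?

Original DFT: N = 256, resolution = f_s/N = 30000/256 = 1875/16 Hz
Zero-padded DFT: N = 4096, resolution = f_s/N = 30000/4096 = 1875/256 Hz
Zero-padding interpolates the spectrum (finer frequency grid)
but does NOT improve the true spectral resolution (ability to resolve close frequencies).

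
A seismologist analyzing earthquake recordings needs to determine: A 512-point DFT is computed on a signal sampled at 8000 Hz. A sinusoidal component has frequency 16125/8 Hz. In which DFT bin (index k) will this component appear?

DFT frequency resolution = f_s/N = 8000/512 = 125/8 Hz
Bin index k = f_signal / resolution = 16125/8 / 125/8 = 129
The signal frequency 16125/8 Hz falls in DFT bin k = 129.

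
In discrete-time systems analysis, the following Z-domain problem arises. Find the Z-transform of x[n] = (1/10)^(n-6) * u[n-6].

Time-shifting property: if X(z) = Z{x[n]}, then Z{x[n-d]} = z^(-d) * X(z)
X(z) = z/(z - 1/10) for x[n] = (1/10)^n * u[n]
Z{x[n-6]} = z^(-6) * z/(z - 1/10) = z^(-5)/(z - 1/10)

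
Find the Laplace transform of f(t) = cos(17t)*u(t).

Standard pair: cos(wt)*u(t) <-> s/(s^2+w^2)
With w = 17: L{cos(17t)*u(t)} = s/(s^2+289)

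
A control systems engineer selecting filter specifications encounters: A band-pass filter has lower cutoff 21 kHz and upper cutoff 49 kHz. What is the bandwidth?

Bandwidth = f_high - f_low
= 49 kHz - 21 kHz = 28 kHz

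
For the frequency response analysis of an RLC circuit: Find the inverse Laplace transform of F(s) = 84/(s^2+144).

Standard pair: w/(s^2+w^2) <-> sin(wt)*u(t)
Recognize w^2 = 144, so w = 12; numerator 84 = 7*12.
f(t) = 7*sin(12t)*u(t)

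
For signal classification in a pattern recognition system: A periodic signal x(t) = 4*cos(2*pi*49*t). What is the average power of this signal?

Average power of A*cos(wt) is A^2/2.
P = 4^2 / 2 = 16/2 = 8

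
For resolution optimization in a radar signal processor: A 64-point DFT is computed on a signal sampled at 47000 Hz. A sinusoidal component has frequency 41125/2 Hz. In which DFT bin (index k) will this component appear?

DFT frequency resolution = f_s/N = 47000/64 = 5875/8 Hz
Bin index k = f_signal / resolution = 41125/2 / 5875/8 = 28
The signal frequency 41125/2 Hz falls in DFT bin k = 28.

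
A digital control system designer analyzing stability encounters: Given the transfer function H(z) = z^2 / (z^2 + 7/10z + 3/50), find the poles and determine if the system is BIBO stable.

Poles are roots of the denominator: z^2 + 7/10z + 3/50 = 0.
Quadratic formula: z = [-(7/10) +/- sqrt((7/10)^2 - 4*(3/50))] / 2
Discriminant = 49/100 - 6/25 = 1/4; sqrt = 1/2.
z = (-7/10 +/- 1/2) / 2 => z = -1/10 or z = -3/5.
|p1| = 3/5, |p2| = 1/10.
For BIBO stability, all poles must lie inside the unit circle (|p| < 1).
System is STABLE since both |p| < 1.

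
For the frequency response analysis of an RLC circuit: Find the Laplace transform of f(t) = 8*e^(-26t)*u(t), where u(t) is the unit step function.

Standard Laplace transform pair:
e^(-at)*u(t) <-> 1/(s+a)
With a = 26: L{8*e^(-26t)*u(t)} = 8/(s+26), ROC: Re(s) > -26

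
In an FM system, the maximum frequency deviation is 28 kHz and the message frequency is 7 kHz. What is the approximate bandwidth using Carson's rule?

Carson's rule: BW = 2*(delta_f + f_m)
= 2*(28 + 7) kHz = 70 kHz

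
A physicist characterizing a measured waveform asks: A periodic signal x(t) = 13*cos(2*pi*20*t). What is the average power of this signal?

Average power of A*cos(wt) is A^2/2.
P = 13^2 / 2 = 169/2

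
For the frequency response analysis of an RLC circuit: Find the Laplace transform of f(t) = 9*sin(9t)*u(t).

Standard pair: sin(wt)*u(t) <-> w/(s^2+w^2)
With w = 9: L{9*sin(9t)*u(t)} = 81/(s^2+81)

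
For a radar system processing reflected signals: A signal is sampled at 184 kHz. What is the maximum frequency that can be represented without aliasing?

The maximum frequency that can be represented without aliasing
is the Nyquist frequency: f_max = f_s / 2 = 184 kHz / 2 = 92 kHz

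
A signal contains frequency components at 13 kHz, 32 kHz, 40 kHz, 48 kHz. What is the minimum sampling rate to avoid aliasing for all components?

The highest frequency component is f_max = 48 kHz.
Nyquist rate = 2 * f_max = 2 * 48 kHz = 96 kHz.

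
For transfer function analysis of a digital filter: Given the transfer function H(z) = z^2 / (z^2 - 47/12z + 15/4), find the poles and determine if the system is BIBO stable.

Poles are roots of the denominator: z^2 - 47/12z + 15/4 = 0.
Quadratic formula: z = [-(-47/12) +/- sqrt((-47/12)^2 - 4*(15/4))] / 2
Discriminant = 2209/144 - 15 = 49/144; sqrt = 7/12.
z = (47/12 +/- 7/12) / 2 => z = 9/4 or z = 5/3.
|p1| = 9/4, |p2| = 5/3.
For BIBO stability, all poles must lie inside the unit circle (|p| < 1).
System is UNSTABLE since at least one |p| >= 1.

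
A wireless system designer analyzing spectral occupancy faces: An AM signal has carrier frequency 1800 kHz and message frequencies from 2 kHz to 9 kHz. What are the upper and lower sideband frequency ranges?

Upper sideband (USB) = fc + [fm_low, fm_high] = 1800 + [2, 9] = [1802, 1809] kHz
Lower sideband (LSB) = fc - [fm_high, fm_low] = 1800 - [9, 2] = [1791, 1798] kHz
Total occupied spectrum: 1791 kHz to 1809 kHz (plus carrier at 1800 kHz)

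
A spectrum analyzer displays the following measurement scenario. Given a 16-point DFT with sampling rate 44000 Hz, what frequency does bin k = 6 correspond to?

The frequency of DFT bin k is: f_k = k * f_s / N
f_6 = 6 * 44000 / 16 = 16500 Hz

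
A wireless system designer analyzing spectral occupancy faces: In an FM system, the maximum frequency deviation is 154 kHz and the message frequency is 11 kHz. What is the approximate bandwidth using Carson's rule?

Carson's rule: BW = 2*(delta_f + f_m)
= 2*(154 + 11) kHz = 330 kHz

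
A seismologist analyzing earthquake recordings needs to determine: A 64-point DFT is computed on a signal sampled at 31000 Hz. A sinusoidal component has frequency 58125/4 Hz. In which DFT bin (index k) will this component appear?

DFT frequency resolution = f_s/N = 31000/64 = 3875/8 Hz
Bin index k = f_signal / resolution = 58125/4 / 3875/8 = 30
The signal frequency 58125/4 Hz falls in DFT bin k = 30.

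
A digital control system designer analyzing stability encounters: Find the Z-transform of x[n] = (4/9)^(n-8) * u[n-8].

Time-shifting property: if X(z) = Z{x[n]}, then Z{x[n-d]} = z^(-d) * X(z)
X(z) = z/(z - 4/9) for x[n] = (4/9)^n * u[n]
Z{x[n-8]} = z^(-8) * z/(z - 4/9) = z^(-7)/(z - 4/9)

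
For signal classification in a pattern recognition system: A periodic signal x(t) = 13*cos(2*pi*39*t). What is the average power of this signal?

Average power of A*cos(wt) is A^2/2.
P = 13^2 / 2 = 169/2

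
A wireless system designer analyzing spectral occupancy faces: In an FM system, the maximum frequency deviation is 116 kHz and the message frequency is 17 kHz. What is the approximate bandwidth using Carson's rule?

Carson's rule: BW = 2*(delta_f + f_m)
= 2*(116 + 17) kHz = 266 kHz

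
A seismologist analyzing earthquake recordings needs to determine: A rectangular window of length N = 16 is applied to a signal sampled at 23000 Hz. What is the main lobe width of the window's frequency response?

For a rectangular window of length N,
the main lobe width in frequency is 2*f_s/N.
= 2*23000/16 = 2875 Hz
This determines the minimum frequency separation for resolving two sinusoids.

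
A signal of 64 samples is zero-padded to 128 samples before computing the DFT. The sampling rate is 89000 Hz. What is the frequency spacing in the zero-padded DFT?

Original DFT: N = 64, resolution = f_s/N = 89000/64 = 11125/8 Hz
Zero-padded DFT: N = 128, resolution = f_s/N = 89000/128 = 11125/16 Hz
Zero-padding interpolates the spectrum (finer frequency grid)
but does NOT improve the true spectral resolution (ability to resolve close frequencies).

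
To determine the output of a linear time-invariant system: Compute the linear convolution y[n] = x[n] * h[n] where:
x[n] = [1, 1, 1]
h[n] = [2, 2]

y[n] = sum_k x[k]*h[n-k]. Output length = len(x) + len(h) - 1 = 3 + 2 - 1 = 4.
y[0] = 1*2 = 2
y[1] = 1*2 + 1*2 = 4
y[2] = 1*2 + 1*2 = 4
y[3] = 1*2 = 2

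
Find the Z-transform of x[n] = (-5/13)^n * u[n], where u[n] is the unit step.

The Z-transform of a^n * u[n] is z/(z-a) for |z| > |a|.
Here a = -5/13, so X(z) = z/(z - (-5/13)) = 13z/(13z + 5)
ROC: |z| > 5/13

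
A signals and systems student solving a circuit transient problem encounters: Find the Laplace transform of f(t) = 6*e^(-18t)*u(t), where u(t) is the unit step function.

Standard Laplace transform pair:
e^(-at)*u(t) <-> 1/(s+a)
With a = 18: L{6*e^(-18t)*u(t)} = 6/(s+18), ROC: Re(s) > -18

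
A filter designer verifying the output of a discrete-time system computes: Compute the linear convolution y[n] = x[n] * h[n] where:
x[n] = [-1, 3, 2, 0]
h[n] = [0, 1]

y[n] = sum_k x[k]*h[n-k]. Output length = len(x) + len(h) - 1 = 4 + 2 - 1 = 5.
y[0] = -1*0 = 0
y[1] = 3*0 + -1*1 = -1
y[2] = 2*0 + 3*1 = 3
y[3] = 0*0 + 2*1 = 2
y[4] = 0*1 = 0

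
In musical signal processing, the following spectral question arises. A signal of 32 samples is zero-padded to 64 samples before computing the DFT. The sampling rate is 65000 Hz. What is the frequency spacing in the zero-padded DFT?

Original DFT: N = 32, resolution = f_s/N = 65000/32 = 8125/4 Hz
Zero-padded DFT: N = 64, resolution = f_s/N = 65000/64 = 8125/8 Hz
Zero-padding interpolates the spectrum (finer frequency grid)
but does NOT improve the true spectral resolution (ability to resolve close frequencies).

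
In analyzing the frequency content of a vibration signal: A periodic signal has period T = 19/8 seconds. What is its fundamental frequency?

The fundamental frequency is the reciprocal of the period.
f = 1/T = 1/(19/8) = 8/19 Hz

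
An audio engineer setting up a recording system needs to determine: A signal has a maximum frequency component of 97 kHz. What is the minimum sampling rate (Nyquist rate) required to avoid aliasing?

By the Nyquist-Shannon sampling theorem,
the minimum sampling rate (Nyquist rate) must be at least 2 * f_max.
Nyquist rate = 2 * 97 kHz = 194 kHz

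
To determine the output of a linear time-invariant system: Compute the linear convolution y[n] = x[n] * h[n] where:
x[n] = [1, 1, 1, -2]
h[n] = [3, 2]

y[n] = sum_k x[k]*h[n-k]. Output length = len(x) + len(h) - 1 = 4 + 2 - 1 = 5.
y[0] = 1*3 = 3
y[1] = 1*3 + 1*2 = 5
y[2] = 1*3 + 1*2 = 5
y[3] = -2*3 + 1*2 = -4
y[4] = -2*2 = -4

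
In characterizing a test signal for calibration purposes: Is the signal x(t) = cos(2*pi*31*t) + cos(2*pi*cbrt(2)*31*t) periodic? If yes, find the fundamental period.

f1 = 31 Hz, f2 = 31*cbrt(2) Hz
Ratio f2/f1 = cbrt(2), which is irrational.
Since the frequency ratio is irrational, no common period exists.
The signal is not periodic.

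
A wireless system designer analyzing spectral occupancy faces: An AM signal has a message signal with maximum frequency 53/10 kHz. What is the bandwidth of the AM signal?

In AM (double-sideband), the bandwidth is twice the message frequency.
BW = 2 * f_m = 2 * 53/10 kHz = 53/5 kHz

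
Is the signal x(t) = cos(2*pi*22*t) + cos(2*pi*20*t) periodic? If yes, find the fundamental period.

f1 = 22 Hz, f2 = 20 Hz
Period T1 = 1/22, T2 = 1/20
Ratio T1/T2 = 20/22, which is rational.
The signal is periodic with fundamental period T = 1/GCD(22,20) = 1/2 s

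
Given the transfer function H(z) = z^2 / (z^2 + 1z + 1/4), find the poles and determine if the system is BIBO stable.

Poles are roots of the denominator: z^2 + 1z + 1/4 = 0.
Quadratic formula: z = [-(1) +/- sqrt((1)^2 - 4*(1/4))] / 2
Discriminant = 1 - 1 = 0; sqrt = 0.
z = (-1 +/- 0) / 2 = -1/2 (repeated root).
|p1| = 1/2, |p2| = 1/2.
For BIBO stability, all poles must lie inside the unit circle (|p| < 1).
System is STABLE since both |p| < 1.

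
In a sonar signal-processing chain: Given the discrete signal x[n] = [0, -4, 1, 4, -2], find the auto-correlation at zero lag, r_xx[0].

The auto-correlation at zero lag r_xx[0] equals the signal energy.
r_xx[0] = sum of x[n]^2 = 0^2 + (-4)^2 + 1^2 + 4^2 + (-2)^2
= 0 + 16 + 1 + 16 + 4 = 37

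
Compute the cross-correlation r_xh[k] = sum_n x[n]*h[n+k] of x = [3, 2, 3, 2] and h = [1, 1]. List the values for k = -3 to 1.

Both sequences indexed from 0 and zero outside their support.
Lags with overlap: k = -3 to 1.
  r_xh[-3] = x[3]*h[0] = 2
  r_xh[-2] = x[2]*h[0] + x[3]*h[1] = 5
  r_xh[-1] = x[1]*h[0] + x[2]*h[1] = 5
  r_xh[0] = x[0]*h[0] + x[1]*h[1] = 5
  r_xh[1] = x[0]*h[1] = 3
r_xh = [2, 5, 5, 5, 3] (for k = -3, ..., 1)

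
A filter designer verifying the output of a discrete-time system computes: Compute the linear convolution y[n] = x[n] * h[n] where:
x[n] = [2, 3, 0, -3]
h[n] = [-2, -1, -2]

y[n] = sum_k x[k]*h[n-k]. Output length = len(x) + len(h) - 1 = 4 + 3 - 1 = 6.
y[0] = 2*-2 = -4
y[1] = 3*-2 + 2*-1 = -8
y[2] = 0*-2 + 3*-1 + 2*-2 = -7
y[3] = -3*-2 + 0*-1 + 3*-2 = 0
y[4] = -3*-1 + 0*-2 = 3
y[5] = -3*-2 = 6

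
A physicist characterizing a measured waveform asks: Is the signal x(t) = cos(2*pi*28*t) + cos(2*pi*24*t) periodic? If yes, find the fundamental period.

f1 = 28 Hz, f2 = 24 Hz
Period T1 = 1/28, T2 = 1/24
Ratio T1/T2 = 24/28, which is rational.
The signal is periodic with fundamental period T = 1/GCD(28,24) = 1/4 s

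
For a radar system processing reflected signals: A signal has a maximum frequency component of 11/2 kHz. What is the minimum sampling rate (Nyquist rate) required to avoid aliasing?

By the Nyquist-Shannon sampling theorem,
the minimum sampling rate (Nyquist rate) must be at least 2 * f_max.
Nyquist rate = 2 * 11/2 kHz = 11 kHz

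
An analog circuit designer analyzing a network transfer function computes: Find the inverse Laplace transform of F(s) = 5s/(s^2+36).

Standard pair: s/(s^2+w^2) <-> cos(wt)*u(t)
With k=5, w=6: f(t) = 5*cos(6t)*u(t)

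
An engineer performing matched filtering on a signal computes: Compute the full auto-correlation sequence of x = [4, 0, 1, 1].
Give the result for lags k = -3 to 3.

r_xx[k] = sum_m x[m]*x[m+k], indexed from 0, for k = -3 to 3:
  r_xx[-3] = x[3]*x[0] = 4
  r_xx[-2] = x[2]*x[0] + x[3]*x[1] = 4
  r_xx[-1] = x[1]*x[0] + x[2]*x[1] + x[3]*x[2] = 1
  r_xx[0] = x[0]*x[0] + x[1]*x[1] + x[2]*x[2] + x[3]*x[3] = 18
  r_xx[1] = x[0]*x[1] + x[1]*x[2] + x[2]*x[3] = 1
  r_xx[2] = x[0]*x[2] + x[1]*x[3] = 4
  r_xx[3] = x[0]*x[3] = 4
r_xx = [4, 4, 1, 18, 1, 4, 4]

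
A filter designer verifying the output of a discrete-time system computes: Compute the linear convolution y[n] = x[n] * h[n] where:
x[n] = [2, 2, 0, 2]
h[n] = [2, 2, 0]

y[n] = sum_k x[k]*h[n-k]. Output length = len(x) + len(h) - 1 = 4 + 3 - 1 = 6.
y[0] = 2*2 = 4
y[1] = 2*2 + 2*2 = 8
y[2] = 0*2 + 2*2 + 2*0 = 4
y[3] = 2*2 + 0*2 + 2*0 = 4
y[4] = 2*2 + 0*0 = 4
y[5] = 2*0 = 0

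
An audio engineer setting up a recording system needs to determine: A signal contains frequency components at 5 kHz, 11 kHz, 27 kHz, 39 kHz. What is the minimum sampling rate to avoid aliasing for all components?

The highest frequency component is f_max = 39 kHz.
Nyquist rate = 2 * f_max = 2 * 39 kHz = 78 kHz.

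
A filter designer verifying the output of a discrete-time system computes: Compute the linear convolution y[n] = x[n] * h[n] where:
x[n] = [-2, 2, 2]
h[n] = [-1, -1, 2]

y[n] = sum_k x[k]*h[n-k]. Output length = len(x) + len(h) - 1 = 3 + 3 - 1 = 5.
y[0] = -2*-1 = 2
y[1] = 2*-1 + -2*-1 = 0
y[2] = 2*-1 + 2*-1 + -2*2 = -8
y[3] = 2*-1 + 2*2 = 2
y[4] = 2*2 = 4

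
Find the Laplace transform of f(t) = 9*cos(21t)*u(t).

Standard pair: cos(wt)*u(t) <-> s/(s^2+w^2)
With w = 21: L{9*cos(21t)*u(t)} = 9s/(s^2+441)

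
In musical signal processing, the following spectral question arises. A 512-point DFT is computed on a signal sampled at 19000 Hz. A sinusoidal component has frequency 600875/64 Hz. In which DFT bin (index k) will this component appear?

DFT frequency resolution = f_s/N = 19000/512 = 2375/64 Hz
Bin index k = f_signal / resolution = 600875/64 / 2375/64 = 253
The signal frequency 600875/64 Hz falls in DFT bin k = 253.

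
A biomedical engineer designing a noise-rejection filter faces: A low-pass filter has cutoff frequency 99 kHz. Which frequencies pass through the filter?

A low-pass filter passes all frequencies below the cutoff frequency 99 kHz and attenuates higher frequencies.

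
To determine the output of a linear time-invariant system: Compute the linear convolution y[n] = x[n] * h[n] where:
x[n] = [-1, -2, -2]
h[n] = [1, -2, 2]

y[n] = sum_k x[k]*h[n-k]. Output length = len(x) + len(h) - 1 = 3 + 3 - 1 = 5.
y[0] = -1*1 = -1
y[1] = -2*1 + -1*-2 = 0
y[2] = -2*1 + -2*-2 + -1*2 = 0
y[3] = -2*-2 + -2*2 = 0
y[4] = -2*2 = -4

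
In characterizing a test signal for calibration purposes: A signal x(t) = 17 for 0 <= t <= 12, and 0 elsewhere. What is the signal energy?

Energy = integral of |x(t)|^2 dt over the signal duration
= 17^2 * 12 = 289 * 12 = 3468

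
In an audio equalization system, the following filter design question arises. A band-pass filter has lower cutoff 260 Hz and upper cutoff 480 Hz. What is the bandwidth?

Bandwidth = f_high - f_low
= 480 Hz - 260 Hz = 220 Hz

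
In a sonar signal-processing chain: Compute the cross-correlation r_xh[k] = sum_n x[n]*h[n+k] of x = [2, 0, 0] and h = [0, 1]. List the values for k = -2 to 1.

Both sequences indexed from 0 and zero outside their support.
Lags with overlap: k = -2 to 1.
  r_xh[-2] = x[2]*h[0] = 0
  r_xh[-1] = x[1]*h[0] + x[2]*h[1] = 0
  r_xh[0] = x[0]*h[0] + x[1]*h[1] = 0
  r_xh[1] = x[0]*h[1] = 2
r_xh = [0, 0, 0, 2] (for k = -2, ..., 1)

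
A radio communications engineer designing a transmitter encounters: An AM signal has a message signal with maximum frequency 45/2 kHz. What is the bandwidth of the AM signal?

In AM (double-sideband), the bandwidth is twice the message frequency.
BW = 2 * f_m = 2 * 45/2 kHz = 45 kHz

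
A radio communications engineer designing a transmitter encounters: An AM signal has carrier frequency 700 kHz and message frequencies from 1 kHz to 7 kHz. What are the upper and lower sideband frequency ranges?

Upper sideband (USB) = fc + [fm_low, fm_high] = 700 + [1, 7] = [701, 707] kHz
Lower sideband (LSB) = fc - [fm_high, fm_low] = 700 - [7, 1] = [693, 699] kHz
Total occupied spectrum: 693 kHz to 707 kHz (plus carrier at 700 kHz)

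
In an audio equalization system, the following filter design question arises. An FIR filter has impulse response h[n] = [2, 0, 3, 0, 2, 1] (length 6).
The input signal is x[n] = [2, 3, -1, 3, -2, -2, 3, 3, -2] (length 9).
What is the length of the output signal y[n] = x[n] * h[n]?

For linear convolution, the output length is:
len(y) = len(x) + len(h) - 1 = 9 + 6 - 1 = 14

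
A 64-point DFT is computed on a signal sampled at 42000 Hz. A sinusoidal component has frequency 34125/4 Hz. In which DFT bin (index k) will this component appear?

DFT frequency resolution = f_s/N = 42000/64 = 2625/4 Hz
Bin index k = f_signal / resolution = 34125/4 / 2625/4 = 13
The signal frequency 34125/4 Hz falls in DFT bin k = 13.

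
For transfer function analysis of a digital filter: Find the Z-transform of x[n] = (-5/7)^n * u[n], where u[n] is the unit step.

The Z-transform of a^n * u[n] is z/(z-a) for |z| > |a|.
Here a = -5/7, so X(z) = z/(z - (-5/7)) = 7z/(7z + 5)
ROC: |z| > 5/7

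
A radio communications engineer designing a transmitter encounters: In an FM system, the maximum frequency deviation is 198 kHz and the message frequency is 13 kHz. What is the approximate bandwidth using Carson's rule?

Carson's rule: BW = 2*(delta_f + f_m)
= 2*(198 + 13) kHz = 422 kHz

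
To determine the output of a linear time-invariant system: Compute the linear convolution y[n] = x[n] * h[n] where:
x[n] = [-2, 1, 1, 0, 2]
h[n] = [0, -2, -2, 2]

y[n] = sum_k x[k]*h[n-k]. Output length = len(x) + len(h) - 1 = 5 + 4 - 1 = 8.
y[0] = -2*0 = 0
y[1] = 1*0 + -2*-2 = 4
y[2] = 1*0 + 1*-2 + -2*-2 = 2
y[3] = 0*0 + 1*-2 + 1*-2 + -2*2 = -8
y[4] = 2*0 + 0*-2 + 1*-2 + 1*2 = 0
y[5] = 2*-2 + 0*-2 + 1*2 = -2
y[6] = 2*-2 + 0*2 = -4
y[7] = 2*2 = 4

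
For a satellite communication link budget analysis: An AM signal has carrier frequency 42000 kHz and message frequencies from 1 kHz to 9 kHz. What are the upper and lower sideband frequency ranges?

Upper sideband (USB) = fc + [fm_low, fm_high] = 42000 + [1, 9] = [42001, 42009] kHz
Lower sideband (LSB) = fc - [fm_high, fm_low] = 42000 - [9, 1] = [41991, 41999] kHz
Total occupied spectrum: 41991 kHz to 42009 kHz (plus carrier at 42000 kHz)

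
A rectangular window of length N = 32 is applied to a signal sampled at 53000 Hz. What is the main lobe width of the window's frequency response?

For a rectangular window of length N,
the main lobe width in frequency is 2*f_s/N.
= 2*53000/32 = 6625/2 Hz
This determines the minimum frequency separation for resolving two sinusoids.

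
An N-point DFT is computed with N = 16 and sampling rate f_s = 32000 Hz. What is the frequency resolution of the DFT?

DFT frequency resolution = f_s / N
= 32000 / 16 = 2000 Hz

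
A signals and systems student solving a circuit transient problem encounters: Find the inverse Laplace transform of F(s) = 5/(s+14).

Standard pair: k/(s+a) <-> k*e^(-at)*u(t)
With k=5, a=14: f(t) = 5*e^(-14t)*u(t)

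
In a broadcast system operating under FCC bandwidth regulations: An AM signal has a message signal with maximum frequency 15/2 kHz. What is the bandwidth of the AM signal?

In AM (double-sideband), the bandwidth is twice the message frequency.
BW = 2 * f_m = 2 * 15/2 kHz = 15 kHz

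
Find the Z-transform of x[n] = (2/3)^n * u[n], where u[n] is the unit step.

The Z-transform of a^n * u[n] is z/(z-a) for |z| > |a|.
Here a = 2/3, so X(z) = z/(z - (2/3)) = 3z/(3z - 2)
ROC: |z| > 2/3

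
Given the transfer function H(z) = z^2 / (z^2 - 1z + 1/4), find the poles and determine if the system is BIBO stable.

Poles are roots of the denominator: z^2 - 1z + 1/4 = 0.
Quadratic formula: z = [-(-1) +/- sqrt((-1)^2 - 4*(1/4))] / 2
Discriminant = 1 - 1 = 0; sqrt = 0.
z = (1 +/- 0) / 2 = 1/2 (repeated root).
|p1| = 1/2, |p2| = 1/2.
For BIBO stability, all poles must lie inside the unit circle (|p| < 1).
System is STABLE since both |p| < 1.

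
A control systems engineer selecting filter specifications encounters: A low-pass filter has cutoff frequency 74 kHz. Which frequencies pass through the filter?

A low-pass filter passes all frequencies below the cutoff frequency 74 kHz and attenuates higher frequencies.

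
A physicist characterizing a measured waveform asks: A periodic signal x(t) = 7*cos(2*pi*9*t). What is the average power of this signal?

Average power of A*cos(wt) is A^2/2.
P = 7^2 / 2 = 49/2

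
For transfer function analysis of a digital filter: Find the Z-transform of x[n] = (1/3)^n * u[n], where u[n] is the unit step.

The Z-transform of a^n * u[n] is z/(z-a) for |z| > |a|.
Here a = 1/3, so X(z) = z/(z - (1/3)) = 3z/(3z - 1)
ROC: |z| > 1/3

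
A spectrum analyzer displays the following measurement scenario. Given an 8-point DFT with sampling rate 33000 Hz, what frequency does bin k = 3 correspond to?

The frequency of DFT bin k is: f_k = k * f_s / N
f_3 = 3 * 33000 / 8 = 12375 Hz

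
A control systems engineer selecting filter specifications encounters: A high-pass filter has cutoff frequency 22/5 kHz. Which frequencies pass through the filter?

A high-pass filter passes all frequencies above the cutoff frequency 22/5 kHz and attenuates lower frequencies.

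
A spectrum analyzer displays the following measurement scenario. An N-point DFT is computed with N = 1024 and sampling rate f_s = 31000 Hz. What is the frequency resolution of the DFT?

DFT frequency resolution = f_s / N
= 31000 / 1024 = 3875/128 Hz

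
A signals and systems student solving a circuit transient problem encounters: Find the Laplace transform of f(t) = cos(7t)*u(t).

Standard pair: cos(wt)*u(t) <-> s/(s^2+w^2)
With w = 7: L{cos(7t)*u(t)} = s/(s^2+49)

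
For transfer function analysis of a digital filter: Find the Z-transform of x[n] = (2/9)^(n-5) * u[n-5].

Time-shifting property: if X(z) = Z{x[n]}, then Z{x[n-d]} = z^(-d) * X(z)
X(z) = z/(z - 2/9) for x[n] = (2/9)^n * u[n]
Z{x[n-5]} = z^(-5) * z/(z - 2/9) = z^(-4)/(z - 2/9)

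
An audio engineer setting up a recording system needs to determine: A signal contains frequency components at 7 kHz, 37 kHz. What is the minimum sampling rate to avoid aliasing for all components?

The highest frequency component is f_max = 37 kHz.
Nyquist rate = 2 * f_max = 2 * 37 kHz = 74 kHz.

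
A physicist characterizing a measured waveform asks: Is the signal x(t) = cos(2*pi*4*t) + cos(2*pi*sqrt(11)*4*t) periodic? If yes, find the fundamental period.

f1 = 4 Hz, f2 = 4*sqrt(11) Hz
Ratio f2/f1 = sqrt(11), which is irrational.
Since the frequency ratio is irrational, no common period exists.
The signal is not periodic.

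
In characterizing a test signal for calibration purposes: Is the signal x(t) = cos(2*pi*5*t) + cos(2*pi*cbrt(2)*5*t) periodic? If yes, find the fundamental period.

f1 = 5 Hz, f2 = 5*cbrt(2) Hz
Ratio f2/f1 = cbrt(2), which is irrational.
Since the frequency ratio is irrational, no common period exists.
The signal is not periodic.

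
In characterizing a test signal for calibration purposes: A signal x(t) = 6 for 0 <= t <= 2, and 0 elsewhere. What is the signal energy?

Energy = integral of |x(t)|^2 dt over the signal duration
= 6^2 * 2 = 36 * 2 = 72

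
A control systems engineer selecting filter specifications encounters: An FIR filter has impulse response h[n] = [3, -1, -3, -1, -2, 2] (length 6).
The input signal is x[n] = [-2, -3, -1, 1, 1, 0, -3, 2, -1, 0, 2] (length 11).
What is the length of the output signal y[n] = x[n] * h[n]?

For linear convolution, the output length is:
len(y) = len(x) + len(h) - 1 = 11 + 6 - 1 = 16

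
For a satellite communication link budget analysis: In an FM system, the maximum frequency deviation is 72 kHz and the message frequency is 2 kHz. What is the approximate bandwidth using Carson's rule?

Carson's rule: BW = 2*(delta_f + f_m)
= 2*(72 + 2) kHz = 148 kHz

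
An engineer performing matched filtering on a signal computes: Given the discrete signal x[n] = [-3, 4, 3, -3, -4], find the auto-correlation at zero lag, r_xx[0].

The auto-correlation at zero lag r_xx[0] equals the signal energy.
r_xx[0] = sum of x[n]^2 = (-3)^2 + 4^2 + 3^2 + (-3)^2 + (-4)^2
= 9 + 16 + 9 + 9 + 16 = 59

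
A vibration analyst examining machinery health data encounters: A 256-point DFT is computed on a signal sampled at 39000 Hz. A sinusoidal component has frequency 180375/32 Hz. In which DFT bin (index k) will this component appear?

DFT frequency resolution = f_s/N = 39000/256 = 4875/32 Hz
Bin index k = f_signal / resolution = 180375/32 / 4875/32 = 37
The signal frequency 180375/32 Hz falls in DFT bin k = 37.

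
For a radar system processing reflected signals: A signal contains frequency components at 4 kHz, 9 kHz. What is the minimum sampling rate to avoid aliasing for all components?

The highest frequency component is f_max = 9 kHz.
Nyquist rate = 2 * f_max = 2 * 9 kHz = 18 kHz.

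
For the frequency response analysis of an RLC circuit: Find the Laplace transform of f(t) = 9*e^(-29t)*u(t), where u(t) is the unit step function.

Standard Laplace transform pair:
e^(-at)*u(t) <-> 1/(s+a)
With a = 29: L{9*e^(-29t)*u(t)} = 9/(s+29), ROC: Re(s) > -29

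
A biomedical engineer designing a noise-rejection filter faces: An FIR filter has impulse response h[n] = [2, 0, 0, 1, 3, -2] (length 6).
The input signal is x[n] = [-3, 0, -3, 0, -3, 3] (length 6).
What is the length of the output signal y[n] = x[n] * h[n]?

For linear convolution, the output length is:
len(y) = len(x) + len(h) - 1 = 6 + 6 - 1 = 11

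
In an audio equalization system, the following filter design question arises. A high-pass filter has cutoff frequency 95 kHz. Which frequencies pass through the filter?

A high-pass filter passes all frequencies above the cutoff frequency 95 kHz and attenuates lower frequencies.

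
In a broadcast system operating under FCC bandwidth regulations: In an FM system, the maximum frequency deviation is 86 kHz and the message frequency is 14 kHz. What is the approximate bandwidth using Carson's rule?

Carson's rule: BW = 2*(delta_f + f_m)
= 2*(86 + 14) kHz = 200 kHz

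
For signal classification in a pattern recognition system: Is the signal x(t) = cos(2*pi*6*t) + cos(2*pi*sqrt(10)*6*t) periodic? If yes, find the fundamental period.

f1 = 6 Hz, f2 = 6*sqrt(10) Hz
Ratio f2/f1 = sqrt(10), which is irrational.
Since the frequency ratio is irrational, no common period exists.
The signal is not periodic.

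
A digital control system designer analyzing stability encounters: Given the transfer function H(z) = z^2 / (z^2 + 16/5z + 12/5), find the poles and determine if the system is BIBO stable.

Poles are roots of the denominator: z^2 + 16/5z + 12/5 = 0.
Quadratic formula: z = [-(16/5) +/- sqrt((16/5)^2 - 4*(12/5))] / 2
Discriminant = 256/25 - 48/5 = 16/25; sqrt = 4/5.
z = (-16/5 +/- 4/5) / 2 => z = -6/5 or z = -2.
|p1| = 2, |p2| = 6/5.
For BIBO stability, all poles must lie inside the unit circle (|p| < 1).
System is UNSTABLE since at least one |p| >= 1.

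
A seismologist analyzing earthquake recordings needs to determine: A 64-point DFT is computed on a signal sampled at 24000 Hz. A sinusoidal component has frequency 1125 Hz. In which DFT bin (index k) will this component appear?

DFT frequency resolution = f_s/N = 24000/64 = 375 Hz
Bin index k = f_signal / resolution = 1125 / 375 = 3
The signal frequency 1125 Hz falls in DFT bin k = 3.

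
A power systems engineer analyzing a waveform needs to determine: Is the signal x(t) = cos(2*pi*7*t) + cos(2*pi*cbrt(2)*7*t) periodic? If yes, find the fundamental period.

f1 = 7 Hz, f2 = 7*cbrt(2) Hz
Ratio f2/f1 = cbrt(2), which is irrational.
Since the frequency ratio is irrational, no common period exists.
The signal is not periodic.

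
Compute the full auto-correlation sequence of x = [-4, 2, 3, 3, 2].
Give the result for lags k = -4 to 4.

r_xx[k] = sum_m x[m]*x[m+k], indexed from 0, for k = -4 to 4:
  r_xx[-4] = x[4]*x[0] = -8
  r_xx[-3] = x[3]*x[0] + x[4]*x[1] = -8
  r_xx[-2] = x[2]*x[0] + x[3]*x[1] + x[4]*x[2] = 0
  r_xx[-1] = x[1]*x[0] + x[2]*x[1] + x[3]*x[2] + x[4]*x[3] = 13
  r_xx[0] = x[0]*x[0] + x[1]*x[1] + x[2]*x[2] + x[3]*x[3] + x[4]*x[4] = 42
  r_xx[1] = x[0]*x[1] + x[1]*x[2] + x[2]*x[3] + x[3]*x[4] = 13
  r_xx[2] = x[0]*x[2] + x[1]*x[3] + x[2]*x[4] = 0
  r_xx[3] = x[0]*x[3] + x[1]*x[4] = -8
  r_xx[4] = x[0]*x[4] = -8
r_xx = [-8, -8, 0, 13, 42, 13, 0, -8, -8]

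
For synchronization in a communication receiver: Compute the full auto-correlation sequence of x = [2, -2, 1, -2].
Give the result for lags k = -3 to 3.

r_xx[k] = sum_m x[m]*x[m+k], indexed from 0, for k = -3 to 3:
  r_xx[-3] = x[3]*x[0] = -4
  r_xx[-2] = x[2]*x[0] + x[3]*x[1] = 6
  r_xx[-1] = x[1]*x[0] + x[2]*x[1] + x[3]*x[2] = -8
  r_xx[0] = x[0]*x[0] + x[1]*x[1] + x[2]*x[2] + x[3]*x[3] = 13
  r_xx[1] = x[0]*x[1] + x[1]*x[2] + x[2]*x[3] = -8
  r_xx[2] = x[0]*x[2] + x[1]*x[3] = 6
  r_xx[3] = x[0]*x[3] = -4
r_xx = [-4, 6, -8, 13, -8, 6, -4]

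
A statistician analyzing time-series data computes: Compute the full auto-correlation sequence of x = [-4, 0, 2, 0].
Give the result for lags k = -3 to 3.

r_xx[k] = sum_m x[m]*x[m+k], indexed from 0, for k = -3 to 3:
  r_xx[-3] = x[3]*x[0] = 0
  r_xx[-2] = x[2]*x[0] + x[3]*x[1] = -8
  r_xx[-1] = x[1]*x[0] + x[2]*x[1] + x[3]*x[2] = 0
  r_xx[0] = x[0]*x[0] + x[1]*x[1] + x[2]*x[2] + x[3]*x[3] = 20
  r_xx[1] = x[0]*x[1] + x[1]*x[2] + x[2]*x[3] = 0
  r_xx[2] = x[0]*x[2] + x[1]*x[3] = -8
  r_xx[3] = x[0]*x[3] = 0
r_xx = [0, -8, 0, 20, 0, -8, 0]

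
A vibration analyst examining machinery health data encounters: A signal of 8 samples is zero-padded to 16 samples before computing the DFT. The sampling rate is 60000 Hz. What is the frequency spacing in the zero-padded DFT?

Original DFT: N = 8, resolution = f_s/N = 60000/8 = 7500 Hz
Zero-padded DFT: N = 16, resolution = f_s/N = 60000/16 = 3750 Hz
Zero-padding interpolates the spectrum (finer frequency grid)
but does NOT improve the true spectral resolution (ability to resolve close frequencies).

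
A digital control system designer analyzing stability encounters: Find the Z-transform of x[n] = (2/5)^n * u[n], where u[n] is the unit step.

The Z-transform of a^n * u[n] is z/(z-a) for |z| > |a|.
Here a = 2/5, so X(z) = z/(z - (2/5)) = 5z/(5z - 2)
ROC: |z| > 2/5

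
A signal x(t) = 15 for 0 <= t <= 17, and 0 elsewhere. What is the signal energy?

Energy = integral of |x(t)|^2 dt over the signal duration
= 15^2 * 17 = 225 * 17 = 3825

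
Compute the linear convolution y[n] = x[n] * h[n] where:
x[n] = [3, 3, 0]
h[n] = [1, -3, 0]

y[n] = sum_k x[k]*h[n-k]. Output length = len(x) + len(h) - 1 = 3 + 3 - 1 = 5.
y[0] = 3*1 = 3
y[1] = 3*1 + 3*-3 = -6
y[2] = 0*1 + 3*-3 + 3*0 = -9
y[3] = 0*-3 + 3*0 = 0
y[4] = 0*0 = 0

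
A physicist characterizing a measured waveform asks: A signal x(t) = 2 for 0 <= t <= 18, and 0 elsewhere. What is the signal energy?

Energy = integral of |x(t)|^2 dt over the signal duration
= 2^2 * 18 = 4 * 18 = 72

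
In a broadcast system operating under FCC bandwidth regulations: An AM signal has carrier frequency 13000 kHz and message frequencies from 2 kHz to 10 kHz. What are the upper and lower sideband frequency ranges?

Upper sideband (USB) = fc + [fm_low, fm_high] = 13000 + [2, 10] = [13002, 13010] kHz
Lower sideband (LSB) = fc - [fm_high, fm_low] = 13000 - [10, 2] = [12990, 12998] kHz
Total occupied spectrum: 12990 kHz to 13010 kHz (plus carrier at 13000 kHz)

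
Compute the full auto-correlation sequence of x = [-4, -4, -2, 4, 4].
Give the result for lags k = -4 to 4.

r_xx[k] = sum_m x[m]*x[m+k], indexed from 0, for k = -4 to 4:
  r_xx[-4] = x[4]*x[0] = -16
  r_xx[-3] = x[3]*x[0] + x[4]*x[1] = -32
  r_xx[-2] = x[2]*x[0] + x[3]*x[1] + x[4]*x[2] = -16
  r_xx[-1] = x[1]*x[0] + x[2]*x[1] + x[3]*x[2] + x[4]*x[3] = 32
  r_xx[0] = x[0]*x[0] + x[1]*x[1] + x[2]*x[2] + x[3]*x[3] + x[4]*x[4] = 68
  r_xx[1] = x[0]*x[1] + x[1]*x[2] + x[2]*x[3] + x[3]*x[4] = 32
  r_xx[2] = x[0]*x[2] + x[1]*x[3] + x[2]*x[4] = -16
  r_xx[3] = x[0]*x[3] + x[1]*x[4] = -32
  r_xx[4] = x[0]*x[4] = -16
r_xx = [-16, -32, -16, 32, 68, 32, -16, -32, -16]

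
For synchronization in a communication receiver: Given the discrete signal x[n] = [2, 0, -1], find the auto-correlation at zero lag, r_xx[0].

The auto-correlation at zero lag r_xx[0] equals the signal energy.
r_xx[0] = sum of x[n]^2 = 2^2 + 0^2 + (-1)^2
= 4 + 0 + 1 = 5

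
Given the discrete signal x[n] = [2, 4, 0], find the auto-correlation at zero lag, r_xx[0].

The auto-correlation at zero lag r_xx[0] equals the signal energy.
r_xx[0] = sum of x[n]^2 = 2^2 + 4^2 + 0^2
= 4 + 16 + 0 = 20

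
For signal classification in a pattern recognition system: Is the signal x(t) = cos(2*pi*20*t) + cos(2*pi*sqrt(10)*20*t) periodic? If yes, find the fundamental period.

f1 = 20 Hz, f2 = 20*sqrt(10) Hz
Ratio f2/f1 = sqrt(10), which is irrational.
Since the frequency ratio is irrational, no common period exists.
The signal is not periodic.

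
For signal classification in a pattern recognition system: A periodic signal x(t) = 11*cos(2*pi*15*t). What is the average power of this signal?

Average power of A*cos(wt) is A^2/2.
P = 11^2 / 2 = 121/2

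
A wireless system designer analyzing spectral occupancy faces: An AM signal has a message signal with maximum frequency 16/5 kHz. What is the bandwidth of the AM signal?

In AM (double-sideband), the bandwidth is twice the message frequency.
BW = 2 * f_m = 2 * 16/5 kHz = 32/5 kHz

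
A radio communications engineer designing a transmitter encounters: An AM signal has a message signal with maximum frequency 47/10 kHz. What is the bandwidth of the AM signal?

In AM (double-sideband), the bandwidth is twice the message frequency.
BW = 2 * f_m = 2 * 47/10 kHz = 47/5 kHz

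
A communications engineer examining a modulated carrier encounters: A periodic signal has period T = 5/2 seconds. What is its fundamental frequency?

The fundamental frequency is the reciprocal of the period.
f = 1/T = 1/(5/2) = 2/5 Hz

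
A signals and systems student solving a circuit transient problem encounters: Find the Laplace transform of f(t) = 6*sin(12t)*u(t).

Standard pair: sin(wt)*u(t) <-> w/(s^2+w^2)
With w = 12: L{6*sin(12t)*u(t)} = 72/(s^2+144)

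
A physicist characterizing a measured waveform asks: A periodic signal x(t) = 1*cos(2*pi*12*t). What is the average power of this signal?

Average power of A*cos(wt) is A^2/2.
P = 1^2 / 2 = 1/2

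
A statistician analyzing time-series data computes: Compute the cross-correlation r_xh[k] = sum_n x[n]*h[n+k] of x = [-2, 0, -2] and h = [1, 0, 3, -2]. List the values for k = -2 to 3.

Both sequences indexed from 0 and zero outside their support.
Lags with overlap: k = -2 to 3.
  r_xh[-2] = x[2]*h[0] = -2
  r_xh[-1] = x[1]*h[0] + x[2]*h[1] = 0
  r_xh[0] = x[0]*h[0] + x[1]*h[1] + x[2]*h[2] = -8
  r_xh[1] = x[0]*h[1] + x[1]*h[2] + x[2]*h[3] = 4
  r_xh[2] = x[0]*h[2] + x[1]*h[3] = -6
  r_xh[3] = x[0]*h[3] = 4
r_xh = [-2, 0, -8, 4, -6, 4] (for k = -2, ..., 3)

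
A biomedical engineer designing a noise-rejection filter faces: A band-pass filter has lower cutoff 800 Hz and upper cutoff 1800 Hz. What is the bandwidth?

Bandwidth = f_high - f_low
= 1800 Hz - 800 Hz = 1000 Hz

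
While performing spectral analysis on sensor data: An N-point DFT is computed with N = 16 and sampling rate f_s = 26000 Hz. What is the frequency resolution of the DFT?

DFT frequency resolution = f_s / N
= 26000 / 16 = 1625 Hz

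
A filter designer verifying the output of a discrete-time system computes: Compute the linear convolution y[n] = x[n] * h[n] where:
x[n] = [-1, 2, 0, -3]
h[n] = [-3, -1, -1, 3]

y[n] = sum_k x[k]*h[n-k]. Output length = len(x) + len(h) - 1 = 4 + 4 - 1 = 7.
y[0] = -1*-3 = 3
y[1] = 2*-3 + -1*-1 = -5
y[2] = 0*-3 + 2*-1 + -1*-1 = -1
y[3] = -3*-3 + 0*-1 + 2*-1 + -1*3 = 4
y[4] = -3*-1 + 0*-1 + 2*3 = 9
y[5] = -3*-1 + 0*3 = 3
y[6] = -3*3 = -9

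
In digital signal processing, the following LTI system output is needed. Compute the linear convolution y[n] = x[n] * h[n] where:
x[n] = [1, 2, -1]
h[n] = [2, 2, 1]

y[n] = sum_k x[k]*h[n-k]. Output length = len(x) + len(h) - 1 = 3 + 3 - 1 = 5.
y[0] = 1*2 = 2
y[1] = 2*2 + 1*2 = 6
y[2] = -1*2 + 2*2 + 1*1 = 3
y[3] = -1*2 + 2*1 = 0
y[4] = -1*1 = -1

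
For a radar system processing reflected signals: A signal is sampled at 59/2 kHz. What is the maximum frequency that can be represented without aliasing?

The maximum frequency that can be represented without aliasing
is the Nyquist frequency: f_max = f_s / 2 = 59/2 kHz / 2 = 59/4 kHz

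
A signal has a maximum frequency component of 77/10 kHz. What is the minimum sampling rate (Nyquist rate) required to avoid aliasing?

By the Nyquist-Shannon sampling theorem,
the minimum sampling rate (Nyquist rate) must be at least 2 * f_max.
Nyquist rate = 2 * 77/10 kHz = 77/5 kHz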